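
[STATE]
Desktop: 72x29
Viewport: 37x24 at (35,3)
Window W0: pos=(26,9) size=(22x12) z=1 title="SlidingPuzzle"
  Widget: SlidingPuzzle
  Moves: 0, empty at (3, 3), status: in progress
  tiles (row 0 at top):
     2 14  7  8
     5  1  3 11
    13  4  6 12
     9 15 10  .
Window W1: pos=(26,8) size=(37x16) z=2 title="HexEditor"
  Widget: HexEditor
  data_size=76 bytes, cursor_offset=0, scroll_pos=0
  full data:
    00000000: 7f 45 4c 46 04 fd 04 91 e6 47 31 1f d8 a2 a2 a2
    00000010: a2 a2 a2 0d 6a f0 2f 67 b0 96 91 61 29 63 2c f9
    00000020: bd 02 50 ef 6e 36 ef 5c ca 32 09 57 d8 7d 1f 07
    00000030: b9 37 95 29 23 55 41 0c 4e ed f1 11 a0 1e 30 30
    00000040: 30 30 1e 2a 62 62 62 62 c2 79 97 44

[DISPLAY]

                                     
                                     
                                     
                                     
                                     
━━━━━━━━━━━━━━━━━━━━━━━━━━━┓         
or                         ┃         
───────────────────────────┨         
  7F 45 4c 46 04 fd 04 91  ┃         
  a2 a2 a2 0d 6a f0 2f 67  ┃         
  bd 02 50 ef 6e 36 ef 5c  ┃         
  b9 37 95 29 23 55 41 0c  ┃         
  30 30 1e 2a 62 62 62 62  ┃         
                           ┃         
                           ┃         
                           ┃         
                           ┃         
                           ┃         
                           ┃         
                           ┃         
━━━━━━━━━━━━━━━━━━━━━━━━━━━┛         
                                     
                                     
                                     


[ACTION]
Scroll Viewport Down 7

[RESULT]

                                     
                                     
                                     
━━━━━━━━━━━━━━━━━━━━━━━━━━━┓         
or                         ┃         
───────────────────────────┨         
  7F 45 4c 46 04 fd 04 91  ┃         
  a2 a2 a2 0d 6a f0 2f 67  ┃         
  bd 02 50 ef 6e 36 ef 5c  ┃         
  b9 37 95 29 23 55 41 0c  ┃         
  30 30 1e 2a 62 62 62 62  ┃         
                           ┃         
                           ┃         
                           ┃         
                           ┃         
                           ┃         
                           ┃         
                           ┃         
━━━━━━━━━━━━━━━━━━━━━━━━━━━┛         
                                     
                                     
                                     
                                     
                                     


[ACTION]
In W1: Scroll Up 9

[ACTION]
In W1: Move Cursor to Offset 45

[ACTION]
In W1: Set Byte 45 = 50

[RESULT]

                                     
                                     
                                     
━━━━━━━━━━━━━━━━━━━━━━━━━━━┓         
or                         ┃         
───────────────────────────┨         
  7f 45 4c 46 04 fd 04 91  ┃         
  a2 a2 a2 0d 6a f0 2f 67  ┃         
  bd 02 50 ef 6e 36 ef 5c  ┃         
  b9 37 95 29 23 55 41 0c  ┃         
  30 30 1e 2a 62 62 62 62  ┃         
                           ┃         
                           ┃         
                           ┃         
                           ┃         
                           ┃         
                           ┃         
                           ┃         
━━━━━━━━━━━━━━━━━━━━━━━━━━━┛         
                                     
                                     
                                     
                                     
                                     


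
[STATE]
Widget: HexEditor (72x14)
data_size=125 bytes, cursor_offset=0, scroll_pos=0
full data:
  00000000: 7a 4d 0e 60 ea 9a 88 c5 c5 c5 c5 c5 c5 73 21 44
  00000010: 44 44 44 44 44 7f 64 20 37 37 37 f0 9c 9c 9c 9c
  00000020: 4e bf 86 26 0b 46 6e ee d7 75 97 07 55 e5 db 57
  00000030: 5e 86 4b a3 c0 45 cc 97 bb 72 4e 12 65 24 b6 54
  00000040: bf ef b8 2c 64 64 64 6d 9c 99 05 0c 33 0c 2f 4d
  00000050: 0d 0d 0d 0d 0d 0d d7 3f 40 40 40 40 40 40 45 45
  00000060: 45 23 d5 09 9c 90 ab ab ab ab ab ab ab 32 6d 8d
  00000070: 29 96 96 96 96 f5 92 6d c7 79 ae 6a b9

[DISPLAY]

00000000  7A 4d 0e 60 ea 9a 88 c5  c5 c5 c5 c5 c5 73 21 44  |zM.`.......
00000010  44 44 44 44 44 7f 64 20  37 37 37 f0 9c 9c 9c 9c  |DDDDD.d 777
00000020  4e bf 86 26 0b 46 6e ee  d7 75 97 07 55 e5 db 57  |N..&.Fn..u.
00000030  5e 86 4b a3 c0 45 cc 97  bb 72 4e 12 65 24 b6 54  |^.K..E...rN
00000040  bf ef b8 2c 64 64 64 6d  9c 99 05 0c 33 0c 2f 4d  |...,dddm...
00000050  0d 0d 0d 0d 0d 0d d7 3f  40 40 40 40 40 40 45 45  |.......?@@@
00000060  45 23 d5 09 9c 90 ab ab  ab ab ab ab ab 32 6d 8d  |E#.........
00000070  29 96 96 96 96 f5 92 6d  c7 79 ae 6a b9           |)......m.y.
                                                                        
                                                                        
                                                                        
                                                                        
                                                                        
                                                                        


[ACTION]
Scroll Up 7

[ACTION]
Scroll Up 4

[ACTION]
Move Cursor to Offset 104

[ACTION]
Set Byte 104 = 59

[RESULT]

00000000  7a 4d 0e 60 ea 9a 88 c5  c5 c5 c5 c5 c5 73 21 44  |zM.`.......
00000010  44 44 44 44 44 7f 64 20  37 37 37 f0 9c 9c 9c 9c  |DDDDD.d 777
00000020  4e bf 86 26 0b 46 6e ee  d7 75 97 07 55 e5 db 57  |N..&.Fn..u.
00000030  5e 86 4b a3 c0 45 cc 97  bb 72 4e 12 65 24 b6 54  |^.K..E...rN
00000040  bf ef b8 2c 64 64 64 6d  9c 99 05 0c 33 0c 2f 4d  |...,dddm...
00000050  0d 0d 0d 0d 0d 0d d7 3f  40 40 40 40 40 40 45 45  |.......?@@@
00000060  45 23 d5 09 9c 90 ab ab  59 ab ab ab ab 32 6d 8d  |E#......Y..
00000070  29 96 96 96 96 f5 92 6d  c7 79 ae 6a b9           |)......m.y.
                                                                        
                                                                        
                                                                        
                                                                        
                                                                        
                                                                        


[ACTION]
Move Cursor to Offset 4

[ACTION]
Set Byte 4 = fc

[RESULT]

00000000  7a 4d 0e 60 FC 9a 88 c5  c5 c5 c5 c5 c5 73 21 44  |zM.`.......
00000010  44 44 44 44 44 7f 64 20  37 37 37 f0 9c 9c 9c 9c  |DDDDD.d 777
00000020  4e bf 86 26 0b 46 6e ee  d7 75 97 07 55 e5 db 57  |N..&.Fn..u.
00000030  5e 86 4b a3 c0 45 cc 97  bb 72 4e 12 65 24 b6 54  |^.K..E...rN
00000040  bf ef b8 2c 64 64 64 6d  9c 99 05 0c 33 0c 2f 4d  |...,dddm...
00000050  0d 0d 0d 0d 0d 0d d7 3f  40 40 40 40 40 40 45 45  |.......?@@@
00000060  45 23 d5 09 9c 90 ab ab  59 ab ab ab ab 32 6d 8d  |E#......Y..
00000070  29 96 96 96 96 f5 92 6d  c7 79 ae 6a b9           |)......m.y.
                                                                        
                                                                        
                                                                        
                                                                        
                                                                        
                                                                        


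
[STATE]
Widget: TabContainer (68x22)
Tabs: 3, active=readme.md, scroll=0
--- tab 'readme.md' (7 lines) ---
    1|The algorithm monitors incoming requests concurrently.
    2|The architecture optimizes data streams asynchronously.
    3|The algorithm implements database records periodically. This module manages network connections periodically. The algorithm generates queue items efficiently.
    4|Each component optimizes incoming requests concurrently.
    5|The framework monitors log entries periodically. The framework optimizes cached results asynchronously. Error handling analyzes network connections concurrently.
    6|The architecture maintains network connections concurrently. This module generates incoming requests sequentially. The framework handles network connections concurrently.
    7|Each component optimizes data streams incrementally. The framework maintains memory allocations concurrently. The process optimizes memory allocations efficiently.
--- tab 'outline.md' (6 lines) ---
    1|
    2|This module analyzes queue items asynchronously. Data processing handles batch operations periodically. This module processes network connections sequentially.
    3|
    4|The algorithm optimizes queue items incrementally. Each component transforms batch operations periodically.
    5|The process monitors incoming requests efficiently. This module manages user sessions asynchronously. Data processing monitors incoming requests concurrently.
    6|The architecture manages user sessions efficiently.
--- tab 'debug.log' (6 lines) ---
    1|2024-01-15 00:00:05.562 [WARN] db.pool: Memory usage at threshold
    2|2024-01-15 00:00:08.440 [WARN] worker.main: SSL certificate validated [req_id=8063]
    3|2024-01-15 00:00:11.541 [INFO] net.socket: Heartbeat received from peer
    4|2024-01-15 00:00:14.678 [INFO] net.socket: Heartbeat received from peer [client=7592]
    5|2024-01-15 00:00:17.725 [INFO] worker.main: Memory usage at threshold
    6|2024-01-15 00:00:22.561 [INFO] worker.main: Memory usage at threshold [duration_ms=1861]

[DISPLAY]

[readme.md]│ outline.md │ debug.log                                 
────────────────────────────────────────────────────────────────────
The algorithm monitors incoming requests concurrently.              
The architecture optimizes data streams asynchronously.             
The algorithm implements database records periodically. This module 
Each component optimizes incoming requests concurrently.            
The framework monitors log entries periodically. The framework optim
The architecture maintains network connections concurrently. This mo
Each component optimizes data streams incrementally. The framework m
                                                                    
                                                                    
                                                                    
                                                                    
                                                                    
                                                                    
                                                                    
                                                                    
                                                                    
                                                                    
                                                                    
                                                                    
                                                                    


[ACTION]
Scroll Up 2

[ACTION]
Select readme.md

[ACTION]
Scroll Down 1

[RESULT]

[readme.md]│ outline.md │ debug.log                                 
────────────────────────────────────────────────────────────────────
The architecture optimizes data streams asynchronously.             
The algorithm implements database records periodically. This module 
Each component optimizes incoming requests concurrently.            
The framework monitors log entries periodically. The framework optim
The architecture maintains network connections concurrently. This mo
Each component optimizes data streams incrementally. The framework m
                                                                    
                                                                    
                                                                    
                                                                    
                                                                    
                                                                    
                                                                    
                                                                    
                                                                    
                                                                    
                                                                    
                                                                    
                                                                    
                                                                    


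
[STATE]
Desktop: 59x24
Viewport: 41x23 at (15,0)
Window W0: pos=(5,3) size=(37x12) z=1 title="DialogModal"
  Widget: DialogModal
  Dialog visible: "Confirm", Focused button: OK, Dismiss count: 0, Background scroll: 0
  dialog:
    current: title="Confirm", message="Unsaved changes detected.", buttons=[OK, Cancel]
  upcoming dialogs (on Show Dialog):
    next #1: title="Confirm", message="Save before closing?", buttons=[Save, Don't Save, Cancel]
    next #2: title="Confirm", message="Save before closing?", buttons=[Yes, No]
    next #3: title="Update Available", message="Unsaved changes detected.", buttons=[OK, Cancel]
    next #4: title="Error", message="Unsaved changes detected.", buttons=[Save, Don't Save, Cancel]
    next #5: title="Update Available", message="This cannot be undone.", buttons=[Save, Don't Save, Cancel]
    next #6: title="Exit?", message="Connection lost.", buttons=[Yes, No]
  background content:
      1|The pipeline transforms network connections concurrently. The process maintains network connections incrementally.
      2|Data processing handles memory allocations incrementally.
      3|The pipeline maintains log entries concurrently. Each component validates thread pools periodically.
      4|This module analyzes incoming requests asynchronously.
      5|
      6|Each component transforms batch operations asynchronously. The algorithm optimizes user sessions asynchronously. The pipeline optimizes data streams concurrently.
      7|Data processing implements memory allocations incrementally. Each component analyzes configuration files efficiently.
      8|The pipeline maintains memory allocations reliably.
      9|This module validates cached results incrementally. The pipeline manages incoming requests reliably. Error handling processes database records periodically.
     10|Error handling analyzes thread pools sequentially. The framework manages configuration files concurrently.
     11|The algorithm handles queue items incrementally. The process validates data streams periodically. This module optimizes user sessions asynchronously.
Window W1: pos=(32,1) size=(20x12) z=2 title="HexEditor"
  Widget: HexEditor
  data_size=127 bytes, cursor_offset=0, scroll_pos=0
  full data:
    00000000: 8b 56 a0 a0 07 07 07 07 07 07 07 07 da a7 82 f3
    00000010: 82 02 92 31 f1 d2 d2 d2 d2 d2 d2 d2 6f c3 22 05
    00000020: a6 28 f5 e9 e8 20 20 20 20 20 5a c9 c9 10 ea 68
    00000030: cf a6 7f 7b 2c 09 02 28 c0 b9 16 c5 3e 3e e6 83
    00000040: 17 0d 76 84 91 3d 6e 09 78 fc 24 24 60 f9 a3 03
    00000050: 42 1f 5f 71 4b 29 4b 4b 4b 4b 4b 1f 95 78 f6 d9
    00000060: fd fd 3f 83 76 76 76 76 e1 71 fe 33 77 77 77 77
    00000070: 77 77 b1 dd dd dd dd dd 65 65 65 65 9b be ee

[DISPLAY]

                                         
                 ┏━━━━━━━━━━━━━━━━━━┓    
                 ┃ HexEditor        ┃    
━━━━━━━━━━━━━━━━━┠──────────────────┨    
dal              ┃00000000  8B 56 a0┃    
─────────────────┃00000010  82 02 92┃    
ine transforms ne┃00000020  a6 28 f5┃    
─────────────────┃00000030  cf a6 7f┃    
     Confirm     ┃00000040  17 0d 76┃    
ved changes detec┃00000050  42 1f 5f┃    
  [OK]  Cancel   ┃00000060  fd fd 3f┃    
─────────────────┃00000070  77 77 b1┃    
essing implements┗━━━━━━━━━━━━━━━━━━┛    
ine maintains memory alloc┃              
━━━━━━━━━━━━━━━━━━━━━━━━━━┛              
                                         
                                         
                                         
                                         
                                         
                                         
                                         
                                         


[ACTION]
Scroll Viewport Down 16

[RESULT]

                 ┏━━━━━━━━━━━━━━━━━━┓    
                 ┃ HexEditor        ┃    
━━━━━━━━━━━━━━━━━┠──────────────────┨    
dal              ┃00000000  8B 56 a0┃    
─────────────────┃00000010  82 02 92┃    
ine transforms ne┃00000020  a6 28 f5┃    
─────────────────┃00000030  cf a6 7f┃    
     Confirm     ┃00000040  17 0d 76┃    
ved changes detec┃00000050  42 1f 5f┃    
  [OK]  Cancel   ┃00000060  fd fd 3f┃    
─────────────────┃00000070  77 77 b1┃    
essing implements┗━━━━━━━━━━━━━━━━━━┛    
ine maintains memory alloc┃              
━━━━━━━━━━━━━━━━━━━━━━━━━━┛              
                                         
                                         
                                         
                                         
                                         
                                         
                                         
                                         
                                         


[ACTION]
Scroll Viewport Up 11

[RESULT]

                                         
                 ┏━━━━━━━━━━━━━━━━━━┓    
                 ┃ HexEditor        ┃    
━━━━━━━━━━━━━━━━━┠──────────────────┨    
dal              ┃00000000  8B 56 a0┃    
─────────────────┃00000010  82 02 92┃    
ine transforms ne┃00000020  a6 28 f5┃    
─────────────────┃00000030  cf a6 7f┃    
     Confirm     ┃00000040  17 0d 76┃    
ved changes detec┃00000050  42 1f 5f┃    
  [OK]  Cancel   ┃00000060  fd fd 3f┃    
─────────────────┃00000070  77 77 b1┃    
essing implements┗━━━━━━━━━━━━━━━━━━┛    
ine maintains memory alloc┃              
━━━━━━━━━━━━━━━━━━━━━━━━━━┛              
                                         
                                         
                                         
                                         
                                         
                                         
                                         
                                         


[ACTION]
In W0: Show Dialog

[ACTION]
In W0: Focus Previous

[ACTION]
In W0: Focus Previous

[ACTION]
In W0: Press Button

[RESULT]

                                         
                 ┏━━━━━━━━━━━━━━━━━━┓    
                 ┃ HexEditor        ┃    
━━━━━━━━━━━━━━━━━┠──────────────────┨    
dal              ┃00000000  8B 56 a0┃    
─────────────────┃00000010  82 02 92┃    
ine transforms ne┃00000020  a6 28 f5┃    
essing handles me┃00000030  cf a6 7f┃    
ine maintains log┃00000040  17 0d 76┃    
le analyzes incom┃00000050  42 1f 5f┃    
                 ┃00000060  fd fd 3f┃    
onent transforms ┃00000070  77 77 b1┃    
essing implements┗━━━━━━━━━━━━━━━━━━┛    
ine maintains memory alloc┃              
━━━━━━━━━━━━━━━━━━━━━━━━━━┛              
                                         
                                         
                                         
                                         
                                         
                                         
                                         
                                         


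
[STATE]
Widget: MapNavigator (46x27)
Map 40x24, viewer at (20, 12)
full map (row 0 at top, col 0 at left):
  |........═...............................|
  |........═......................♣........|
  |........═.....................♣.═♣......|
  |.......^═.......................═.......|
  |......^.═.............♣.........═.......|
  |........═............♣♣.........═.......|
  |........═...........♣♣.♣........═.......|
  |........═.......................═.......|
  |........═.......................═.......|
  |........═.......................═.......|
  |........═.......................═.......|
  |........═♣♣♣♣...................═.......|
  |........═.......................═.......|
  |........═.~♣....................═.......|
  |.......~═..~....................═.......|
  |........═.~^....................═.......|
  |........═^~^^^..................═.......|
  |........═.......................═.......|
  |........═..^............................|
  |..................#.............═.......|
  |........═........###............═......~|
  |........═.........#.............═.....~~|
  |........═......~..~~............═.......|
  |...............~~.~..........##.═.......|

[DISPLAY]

                                              
   ........═...............................   
   ........═......................♣........   
   ........═.....................♣.═♣......   
   .......^═.......................═.......   
   ......^.═.............♣.........═.......   
   ........═............♣♣.........═.......   
   ........═...........♣♣.♣........═.......   
   ........═.......................═.......   
   ........═.......................═.......   
   ........═.......................═.......   
   ........═.......................═.......   
   ........═♣♣♣♣...................═.......   
   ........═...........@...........═.......   
   ........═.~♣....................═.......   
   .......~═..~....................═.......   
   ........═.~^....................═.......   
   ........═^~^^^..................═.......   
   ........═.......................═.......   
   ........═..^............................   
   ..................#.............═.......   
   ........═........###............═......~   
   ........═.........#.............═.....~~   
   ........═......~..~~............═.......   
   ...............~~.~..........##.═.......   
                                              
                                              


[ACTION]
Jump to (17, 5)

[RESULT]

                                              
                                              
                                              
                                              
                                              
                                              
                                              
                                              
      ........═...............................
      ........═......................♣........
      ........═.....................♣.═♣......
      .......^═.......................═.......
      ......^.═.............♣.........═.......
      ........═........@...♣♣.........═.......
      ........═...........♣♣.♣........═.......
      ........═.......................═.......
      ........═.......................═.......
      ........═.......................═.......
      ........═.......................═.......
      ........═♣♣♣♣...................═.......
      ........═.......................═.......
      ........═.~♣....................═.......
      .......~═..~....................═.......
      ........═.~^....................═.......
      ........═^~^^^..................═.......
      ........═.......................═.......
      ........═..^............................


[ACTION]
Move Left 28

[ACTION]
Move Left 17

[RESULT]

                                              
                                              
                                              
                                              
                                              
                                              
                                              
                                              
                       ........═..............
                       ........═..............
                       ........═..............
                       .......^═..............
                       ......^.═.............♣
                       @.......═............♣♣
                       ........═...........♣♣.
                       ........═..............
                       ........═..............
                       ........═..............
                       ........═..............
                       ........═♣♣♣♣..........
                       ........═..............
                       ........═.~♣...........
                       .......~═..~...........
                       ........═.~^...........
                       ........═^~^^^.........
                       ........═..............
                       ........═..^...........


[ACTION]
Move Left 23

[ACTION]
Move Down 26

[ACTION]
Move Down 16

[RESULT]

                       ........═..............
                       ........═♣♣♣♣..........
                       ........═..............
                       ........═.~♣...........
                       .......~═..~...........
                       ........═.~^...........
                       ........═^~^^^.........
                       ........═..............
                       ........═..^...........
                       ..................#....
                       ........═........###...
                       ........═.........#....
                       ........═......~..~~...
                       @..............~~.~....
                                              
                                              
                                              
                                              
                                              
                                              
                                              
                                              
                                              
                                              
                                              
                                              
                                              


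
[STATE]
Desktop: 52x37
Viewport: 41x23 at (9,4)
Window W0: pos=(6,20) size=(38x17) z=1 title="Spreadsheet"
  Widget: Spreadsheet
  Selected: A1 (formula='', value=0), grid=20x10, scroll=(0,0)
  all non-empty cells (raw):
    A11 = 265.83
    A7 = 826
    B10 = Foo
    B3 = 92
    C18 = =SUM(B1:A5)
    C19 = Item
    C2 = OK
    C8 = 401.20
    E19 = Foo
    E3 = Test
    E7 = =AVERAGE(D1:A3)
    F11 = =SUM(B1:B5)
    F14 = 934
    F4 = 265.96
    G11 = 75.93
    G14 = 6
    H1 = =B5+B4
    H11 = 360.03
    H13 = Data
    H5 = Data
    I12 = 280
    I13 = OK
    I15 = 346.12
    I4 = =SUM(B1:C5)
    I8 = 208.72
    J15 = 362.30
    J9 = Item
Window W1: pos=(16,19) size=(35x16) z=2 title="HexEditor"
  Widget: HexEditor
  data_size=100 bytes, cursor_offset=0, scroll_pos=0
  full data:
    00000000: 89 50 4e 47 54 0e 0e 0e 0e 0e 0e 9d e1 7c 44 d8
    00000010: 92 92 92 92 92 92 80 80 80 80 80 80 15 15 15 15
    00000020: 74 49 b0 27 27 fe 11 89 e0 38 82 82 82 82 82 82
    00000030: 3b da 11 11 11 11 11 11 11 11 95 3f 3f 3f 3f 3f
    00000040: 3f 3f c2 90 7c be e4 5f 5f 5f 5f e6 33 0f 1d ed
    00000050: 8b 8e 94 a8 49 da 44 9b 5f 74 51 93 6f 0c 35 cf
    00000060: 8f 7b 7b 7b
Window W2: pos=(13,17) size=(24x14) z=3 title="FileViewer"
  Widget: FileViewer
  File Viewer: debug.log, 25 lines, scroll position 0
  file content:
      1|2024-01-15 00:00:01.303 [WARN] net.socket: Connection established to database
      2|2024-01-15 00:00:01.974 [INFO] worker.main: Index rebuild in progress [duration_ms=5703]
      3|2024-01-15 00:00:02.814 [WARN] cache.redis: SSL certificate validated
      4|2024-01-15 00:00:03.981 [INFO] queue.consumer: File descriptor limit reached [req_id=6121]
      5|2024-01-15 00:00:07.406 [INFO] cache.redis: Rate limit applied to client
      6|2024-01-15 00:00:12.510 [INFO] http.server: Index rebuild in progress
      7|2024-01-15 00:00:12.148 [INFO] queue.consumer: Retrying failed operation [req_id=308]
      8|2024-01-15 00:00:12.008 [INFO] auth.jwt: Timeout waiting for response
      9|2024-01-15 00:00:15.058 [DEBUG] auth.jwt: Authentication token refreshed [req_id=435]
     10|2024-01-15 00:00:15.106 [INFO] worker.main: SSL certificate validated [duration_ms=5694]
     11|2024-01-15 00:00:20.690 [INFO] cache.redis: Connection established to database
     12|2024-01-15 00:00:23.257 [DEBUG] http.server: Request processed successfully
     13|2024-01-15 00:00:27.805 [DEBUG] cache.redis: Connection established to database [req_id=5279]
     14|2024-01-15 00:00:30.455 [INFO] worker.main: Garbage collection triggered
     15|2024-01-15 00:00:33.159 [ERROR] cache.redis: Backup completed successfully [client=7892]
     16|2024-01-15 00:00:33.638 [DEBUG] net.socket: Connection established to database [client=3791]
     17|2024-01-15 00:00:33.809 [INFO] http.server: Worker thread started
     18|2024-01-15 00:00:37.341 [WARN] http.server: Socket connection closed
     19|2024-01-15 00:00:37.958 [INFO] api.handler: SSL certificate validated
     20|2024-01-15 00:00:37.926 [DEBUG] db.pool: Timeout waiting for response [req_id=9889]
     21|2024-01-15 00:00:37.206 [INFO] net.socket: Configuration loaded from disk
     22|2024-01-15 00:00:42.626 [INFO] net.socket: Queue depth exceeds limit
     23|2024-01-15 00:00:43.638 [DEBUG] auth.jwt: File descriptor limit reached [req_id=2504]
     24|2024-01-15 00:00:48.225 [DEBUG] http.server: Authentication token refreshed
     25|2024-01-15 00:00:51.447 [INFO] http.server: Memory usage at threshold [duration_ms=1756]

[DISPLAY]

                                         
                                         
                                         
                                         
                                         
                                         
                                         
                                         
                                         
                                         
                                         
                                         
                                         
    ┏━━━━━━━━━━━━━━━━━━━━━━┓             
    ┃ FileViewer           ┃             
    ┠──────────────────────┨━━━━━━━━━━━━━
━━━━┃2024-01-15 00:00:01.3▲┃             
prea┃2024-01-15 00:00:01.9█┃─────────────
────┃2024-01-15 00:00:02.8░┃7 54 0e 0e 0e
:   ┃2024-01-15 00:00:03.9░┃2 92 92 80 80
    ┃2024-01-15 00:00:07.4░┃7 27 fe 11 89
----┃2024-01-15 00:00:12.5░┃1 11 11 11 11
1   ┃2024-01-15 00:00:12.1░┃0 7c be e4 5f


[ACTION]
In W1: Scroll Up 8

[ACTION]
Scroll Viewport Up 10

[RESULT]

                                         
                                         
                                         
                                         
                                         
                                         
                                         
                                         
                                         
                                         
                                         
                                         
                                         
                                         
                                         
                                         
                                         
    ┏━━━━━━━━━━━━━━━━━━━━━━┓             
    ┃ FileViewer           ┃             
    ┠──────────────────────┨━━━━━━━━━━━━━
━━━━┃2024-01-15 00:00:01.3▲┃             
prea┃2024-01-15 00:00:01.9█┃─────────────
────┃2024-01-15 00:00:02.8░┃7 54 0e 0e 0e


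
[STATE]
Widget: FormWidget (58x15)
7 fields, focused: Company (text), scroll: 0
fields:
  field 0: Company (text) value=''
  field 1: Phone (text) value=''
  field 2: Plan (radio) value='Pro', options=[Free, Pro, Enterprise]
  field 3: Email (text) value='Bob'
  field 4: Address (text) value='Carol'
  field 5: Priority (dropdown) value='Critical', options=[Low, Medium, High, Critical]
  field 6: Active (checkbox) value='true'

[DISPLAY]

> Company:    [                                          ]
  Phone:      [                                          ]
  Plan:       ( ) Free  (●) Pro  ( ) Enterprise           
  Email:      [Bob                                       ]
  Address:    [Carol                                     ]
  Priority:   [Critical                                 ▼]
  Active:     [x]                                         
                                                          
                                                          
                                                          
                                                          
                                                          
                                                          
                                                          
                                                          


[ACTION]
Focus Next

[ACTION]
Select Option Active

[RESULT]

  Company:    [                                          ]
> Phone:      [                                          ]
  Plan:       ( ) Free  (●) Pro  ( ) Enterprise           
  Email:      [Bob                                       ]
  Address:    [Carol                                     ]
  Priority:   [Critical                                 ▼]
  Active:     [x]                                         
                                                          
                                                          
                                                          
                                                          
                                                          
                                                          
                                                          
                                                          


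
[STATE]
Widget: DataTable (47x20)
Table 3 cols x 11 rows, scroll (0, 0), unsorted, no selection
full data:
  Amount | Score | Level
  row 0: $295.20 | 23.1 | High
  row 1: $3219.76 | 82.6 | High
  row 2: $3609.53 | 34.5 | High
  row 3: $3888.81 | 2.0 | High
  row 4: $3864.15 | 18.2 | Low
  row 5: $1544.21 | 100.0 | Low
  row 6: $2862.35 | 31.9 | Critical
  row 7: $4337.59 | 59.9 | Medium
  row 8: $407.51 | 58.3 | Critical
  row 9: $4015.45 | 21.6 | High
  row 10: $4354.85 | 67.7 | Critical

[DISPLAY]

Amount  │Score│Level                           
────────┼─────┼────────                        
$295.20 │23.1 │High                            
$3219.76│82.6 │High                            
$3609.53│34.5 │High                            
$3888.81│2.0  │High                            
$3864.15│18.2 │Low                             
$1544.21│100.0│Low                             
$2862.35│31.9 │Critical                        
$4337.59│59.9 │Medium                          
$407.51 │58.3 │Critical                        
$4015.45│21.6 │High                            
$4354.85│67.7 │Critical                        
                                               
                                               
                                               
                                               
                                               
                                               
                                               


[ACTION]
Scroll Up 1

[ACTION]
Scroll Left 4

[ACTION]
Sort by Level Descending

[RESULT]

Amount  │Score│Level  ▼                        
────────┼─────┼────────                        
$4337.59│59.9 │Medium                          
$3864.15│18.2 │Low                             
$1544.21│100.0│Low                             
$295.20 │23.1 │High                            
$3219.76│82.6 │High                            
$3609.53│34.5 │High                            
$3888.81│2.0  │High                            
$4015.45│21.6 │High                            
$2862.35│31.9 │Critical                        
$407.51 │58.3 │Critical                        
$4354.85│67.7 │Critical                        
                                               
                                               
                                               
                                               
                                               
                                               
                                               


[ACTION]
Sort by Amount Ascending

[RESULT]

Amount ▲│Score│Level                           
────────┼─────┼────────                        
$295.20 │23.1 │High                            
$407.51 │58.3 │Critical                        
$1544.21│100.0│Low                             
$2862.35│31.9 │Critical                        
$3219.76│82.6 │High                            
$3609.53│34.5 │High                            
$3864.15│18.2 │Low                             
$3888.81│2.0  │High                            
$4015.45│21.6 │High                            
$4337.59│59.9 │Medium                          
$4354.85│67.7 │Critical                        
                                               
                                               
                                               
                                               
                                               
                                               
                                               


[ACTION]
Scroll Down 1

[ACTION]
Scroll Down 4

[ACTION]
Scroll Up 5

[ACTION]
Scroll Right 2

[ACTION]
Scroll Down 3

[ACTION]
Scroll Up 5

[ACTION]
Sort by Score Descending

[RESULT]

Amount  │Scor▼│Level                           
────────┼─────┼────────                        
$1544.21│100.0│Low                             
$3219.76│82.6 │High                            
$4354.85│67.7 │Critical                        
$4337.59│59.9 │Medium                          
$407.51 │58.3 │Critical                        
$3609.53│34.5 │High                            
$2862.35│31.9 │Critical                        
$295.20 │23.1 │High                            
$4015.45│21.6 │High                            
$3864.15│18.2 │Low                             
$3888.81│2.0  │High                            
                                               
                                               
                                               
                                               
                                               
                                               
                                               
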